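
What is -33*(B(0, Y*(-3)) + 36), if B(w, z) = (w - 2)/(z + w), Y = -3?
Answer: -3542/3 ≈ -1180.7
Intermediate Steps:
B(w, z) = (-2 + w)/(w + z)
-33*(B(0, Y*(-3)) + 36) = -33*((-2 + 0)/(0 - 3*(-3)) + 36) = -33*(-2/(0 + 9) + 36) = -33*(-2/9 + 36) = -33*322/9 = -3542/3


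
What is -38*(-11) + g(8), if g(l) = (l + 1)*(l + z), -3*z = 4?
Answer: 478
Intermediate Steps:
z = -4/3 (z = -1/3*4 = -4/3 ≈ -1.3333)
g(l) = (1 + l)*(-4/3 + l) (g(l) = (l + 1)*(l - 4/3) = (1 + l)*(-4/3 + l))
-38*(-11) + g(8) = -38*(-11) + (-4/3 + 8**2 - 1/3*8) = 418 + (-4/3 + 64 - 8/3) = 418 + 60 = 478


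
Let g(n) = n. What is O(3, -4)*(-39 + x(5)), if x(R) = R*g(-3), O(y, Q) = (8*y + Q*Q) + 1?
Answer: -2214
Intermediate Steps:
O(y, Q) = 1 + Q² + 8*y (O(y, Q) = (8*y + Q²) + 1 = (Q² + 8*y) + 1 = 1 + Q² + 8*y)
x(R) = -3*R (x(R) = R*(-3) = -3*R)
O(3, -4)*(-39 + x(5)) = (1 + (-4)² + 8*3)*(-39 - 3*5) = (1 + 16 + 24)*(-39 - 15) = 41*(-54) = -2214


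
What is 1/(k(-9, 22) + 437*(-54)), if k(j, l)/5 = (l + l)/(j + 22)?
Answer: -13/306554 ≈ -4.2407e-5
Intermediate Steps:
k(j, l) = 10*l/(22 + j) (k(j, l) = 5*((l + l)/(j + 22)) = 5*((2*l)/(22 + j)) = 5*(2*l/(22 + j)) = 10*l/(22 + j))
1/(k(-9, 22) + 437*(-54)) = 1/(10*22/(22 - 9) + 437*(-54)) = 1/(10*22/13 - 23598) = 1/(10*22*(1/13) - 23598) = 1/(220/13 - 23598) = 1/(-306554/13) = -13/306554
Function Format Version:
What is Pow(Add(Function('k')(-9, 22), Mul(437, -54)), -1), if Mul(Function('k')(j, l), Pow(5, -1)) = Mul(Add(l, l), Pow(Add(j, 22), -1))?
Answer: Rational(-13, 306554) ≈ -4.2407e-5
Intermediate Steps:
Function('k')(j, l) = Mul(10, l, Pow(Add(22, j), -1)) (Function('k')(j, l) = Mul(5, Mul(Add(l, l), Pow(Add(j, 22), -1))) = Mul(5, Mul(Mul(2, l), Pow(Add(22, j), -1))) = Mul(5, Mul(2, l, Pow(Add(22, j), -1))) = Mul(10, l, Pow(Add(22, j), -1)))
Pow(Add(Function('k')(-9, 22), Mul(437, -54)), -1) = Pow(Add(Mul(10, 22, Pow(Add(22, -9), -1)), Mul(437, -54)), -1) = Pow(Add(Mul(10, 22, Pow(13, -1)), -23598), -1) = Pow(Add(Mul(10, 22, Rational(1, 13)), -23598), -1) = Pow(Add(Rational(220, 13), -23598), -1) = Pow(Rational(-306554, 13), -1) = Rational(-13, 306554)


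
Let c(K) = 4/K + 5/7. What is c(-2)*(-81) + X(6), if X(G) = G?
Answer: 771/7 ≈ 110.14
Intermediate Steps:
c(K) = 5/7 + 4/K (c(K) = 4/K + 5*(1/7) = 4/K + 5/7 = 5/7 + 4/K)
c(-2)*(-81) + X(6) = (5/7 + 4/(-2))*(-81) + 6 = (5/7 + 4*(-1/2))*(-81) + 6 = (5/7 - 2)*(-81) + 6 = -9/7*(-81) + 6 = 729/7 + 6 = 771/7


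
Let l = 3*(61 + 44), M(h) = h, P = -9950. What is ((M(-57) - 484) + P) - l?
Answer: -10806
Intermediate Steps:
l = 315 (l = 3*105 = 315)
((M(-57) - 484) + P) - l = ((-57 - 484) - 9950) - 1*315 = (-541 - 9950) - 315 = -10491 - 315 = -10806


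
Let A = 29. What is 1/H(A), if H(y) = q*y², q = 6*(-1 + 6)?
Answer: 1/25230 ≈ 3.9635e-5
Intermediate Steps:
q = 30 (q = 6*5 = 30)
H(y) = 30*y²
1/H(A) = 1/(30*29²) = 1/(30*841) = 1/25230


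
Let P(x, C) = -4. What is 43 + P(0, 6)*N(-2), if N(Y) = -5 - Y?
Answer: 55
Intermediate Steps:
43 + P(0, 6)*N(-2) = 43 - 4*(-5 - 1*(-2)) = 43 - 4*(-5 + 2) = 43 - 4*(-3) = 43 + 12 = 55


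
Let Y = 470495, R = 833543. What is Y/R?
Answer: 470495/833543 ≈ 0.56445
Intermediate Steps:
Y/R = 470495/833543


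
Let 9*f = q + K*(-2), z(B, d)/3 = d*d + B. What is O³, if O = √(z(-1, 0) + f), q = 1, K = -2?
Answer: -22*I*√22/27 ≈ -3.8218*I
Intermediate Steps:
z(B, d) = 3*B + 3*d² (z(B, d) = 3*(d*d + B) = 3*(d² + B) = 3*(B + d²) = 3*B + 3*d²)
f = 5/9 (f = (1 - 2*(-2))/9 = (1 + 4)/9 = (⅑)*5 = 5/9 ≈ 0.55556)
O = I*√22/3 (O = √((3*(-1) + 3*0²) + 5/9) = √((-3 + 3*0) + 5/9) = √((-3 + 0) + 5/9) = √(-3 + 5/9) = √(-22/9) = I*√22/3 ≈ 1.5635*I)
O³ = (I*√22/3)³ = -22*I*√22/27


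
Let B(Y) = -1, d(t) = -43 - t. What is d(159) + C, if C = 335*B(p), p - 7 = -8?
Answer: -537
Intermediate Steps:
p = -1 (p = 7 - 8 = -1)
C = -335 (C = 335*(-1) = -335)
d(159) + C = (-43 - 1*159) - 335 = (-43 - 159) - 335 = -202 - 335 = -537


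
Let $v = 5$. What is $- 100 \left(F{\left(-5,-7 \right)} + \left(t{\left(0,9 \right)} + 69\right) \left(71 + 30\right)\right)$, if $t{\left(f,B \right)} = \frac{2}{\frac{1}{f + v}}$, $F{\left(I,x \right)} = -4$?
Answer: $-797500$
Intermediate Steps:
$t{\left(f,B \right)} = 10 + 2 f$ ($t{\left(f,B \right)} = \frac{2}{\frac{1}{f + 5}} = \frac{2}{\frac{1}{5 + f}} = 2 \left(5 + f\right) = 10 + 2 f$)
$- 100 \left(F{\left(-5,-7 \right)} + \left(t{\left(0,9 \right)} + 69\right) \left(71 + 30\right)\right) = - 100 \left(-4 + \left(\left(10 + 2 \cdot 0\right) + 69\right) \left(71 + 30\right)\right) = - 100 \left(-4 + \left(\left(10 + 0\right) + 69\right) 101\right) = - 100 \left(-4 + \left(10 + 69\right) 101\right) = - 100 \left(-4 + 79 \cdot 101\right) = - 100 \left(-4 + 7979\right) = \left(-100\right) 7975 = -797500$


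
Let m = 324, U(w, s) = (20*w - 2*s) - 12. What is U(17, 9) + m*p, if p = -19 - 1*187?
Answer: -66434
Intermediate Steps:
U(w, s) = -12 - 2*s + 20*w (U(w, s) = (-2*s + 20*w) - 12 = -12 - 2*s + 20*w)
p = -206 (p = -19 - 187 = -206)
U(17, 9) + m*p = (-12 - 2*9 + 20*17) + 324*(-206) = (-12 - 18 + 340) - 66744 = 310 - 66744 = -66434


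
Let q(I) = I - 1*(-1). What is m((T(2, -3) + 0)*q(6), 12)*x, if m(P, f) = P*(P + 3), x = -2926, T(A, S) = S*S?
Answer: -12166308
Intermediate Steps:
q(I) = 1 + I (q(I) = I + 1 = 1 + I)
T(A, S) = S²
m(P, f) = P*(3 + P)
m((T(2, -3) + 0)*q(6), 12)*x = ((((-3)² + 0)*(1 + 6))*(3 + ((-3)² + 0)*(1 + 6)))*(-2926) = (((9 + 0)*7)*(3 + (9 + 0)*7))*(-2926) = ((9*7)*(3 + 9*7))*(-2926) = (63*(3 + 63))*(-2926) = (63*66)*(-2926) = 4158*(-2926) = -12166308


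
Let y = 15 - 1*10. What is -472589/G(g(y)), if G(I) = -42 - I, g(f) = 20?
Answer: 472589/62 ≈ 7622.4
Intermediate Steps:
y = 5 (y = 15 - 10 = 5)
-472589/G(g(y)) = -472589/(-42 - 1*20) = -472589/(-42 - 20) = -472589/(-62) = -472589*(-1/62) = 472589/62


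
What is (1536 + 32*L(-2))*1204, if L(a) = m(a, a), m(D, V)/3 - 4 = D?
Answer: 2080512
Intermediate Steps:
m(D, V) = 12 + 3*D
L(a) = 12 + 3*a
(1536 + 32*L(-2))*1204 = (1536 + 32*(12 + 3*(-2)))*1204 = (1536 + 32*(12 - 6))*1204 = (1536 + 32*6)*1204 = (1536 + 192)*1204 = 1728*1204 = 2080512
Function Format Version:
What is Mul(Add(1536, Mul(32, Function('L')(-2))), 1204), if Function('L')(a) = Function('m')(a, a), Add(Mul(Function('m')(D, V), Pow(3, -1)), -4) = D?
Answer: 2080512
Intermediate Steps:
Function('m')(D, V) = Add(12, Mul(3, D))
Function('L')(a) = Add(12, Mul(3, a))
Mul(Add(1536, Mul(32, Function('L')(-2))), 1204) = Mul(Add(1536, Mul(32, Add(12, Mul(3, -2)))), 1204) = Mul(Add(1536, Mul(32, Add(12, -6))), 1204) = Mul(Add(1536, Mul(32, 6)), 1204) = Mul(Add(1536, 192), 1204) = Mul(1728, 1204) = 2080512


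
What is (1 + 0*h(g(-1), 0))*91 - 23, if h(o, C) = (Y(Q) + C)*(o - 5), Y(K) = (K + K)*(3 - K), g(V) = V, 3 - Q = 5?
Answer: 68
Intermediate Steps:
Q = -2 (Q = 3 - 1*5 = 3 - 5 = -2)
Y(K) = 2*K*(3 - K) (Y(K) = (2*K)*(3 - K) = 2*K*(3 - K))
h(o, C) = (-20 + C)*(-5 + o) (h(o, C) = (2*(-2)*(3 - 1*(-2)) + C)*(o - 5) = (2*(-2)*(3 + 2) + C)*(-5 + o) = (2*(-2)*5 + C)*(-5 + o) = (-20 + C)*(-5 + o))
(1 + 0*h(g(-1), 0))*91 - 23 = (1 + 0*(100 - 20*(-1) - 5*0 + 0*(-1)))*91 - 23 = (1 + 0*(100 + 20 + 0 + 0))*91 - 23 = (1 + 0*120)*91 - 23 = (1 + 0)*91 - 23 = 1*91 - 23 = 91 - 23 = 68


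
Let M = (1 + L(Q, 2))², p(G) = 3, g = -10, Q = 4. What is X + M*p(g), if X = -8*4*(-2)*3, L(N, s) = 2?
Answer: 219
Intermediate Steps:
X = 192 (X = -(-64)*3 = -8*(-24) = 192)
M = 9 (M = (1 + 2)² = 3² = 9)
X + M*p(g) = 192 + 9*3 = 192 + 27 = 219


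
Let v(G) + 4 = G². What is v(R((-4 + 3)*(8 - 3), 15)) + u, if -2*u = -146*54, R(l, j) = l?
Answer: 3963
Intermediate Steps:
v(G) = -4 + G²
u = 3942 (u = -(-73)*54 = -½*(-7884) = 3942)
v(R((-4 + 3)*(8 - 3), 15)) + u = (-4 + ((-4 + 3)*(8 - 3))²) + 3942 = (-4 + (-1*5)²) + 3942 = (-4 + (-5)²) + 3942 = (-4 + 25) + 3942 = 21 + 3942 = 3963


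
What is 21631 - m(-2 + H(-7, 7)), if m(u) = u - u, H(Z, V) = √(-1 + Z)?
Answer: 21631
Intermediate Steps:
m(u) = 0
21631 - m(-2 + H(-7, 7)) = 21631 - 1*0 = 21631 + 0 = 21631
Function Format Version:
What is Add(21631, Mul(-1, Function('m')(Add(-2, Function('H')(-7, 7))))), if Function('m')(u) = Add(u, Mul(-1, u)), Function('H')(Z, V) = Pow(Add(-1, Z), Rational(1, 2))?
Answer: 21631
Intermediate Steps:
Function('m')(u) = 0
Add(21631, Mul(-1, Function('m')(Add(-2, Function('H')(-7, 7))))) = Add(21631, Mul(-1, 0)) = Add(21631, 0) = 21631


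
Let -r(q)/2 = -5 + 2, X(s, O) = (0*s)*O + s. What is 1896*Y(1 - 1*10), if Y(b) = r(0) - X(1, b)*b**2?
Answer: -142200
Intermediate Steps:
X(s, O) = s (X(s, O) = 0*O + s = 0 + s = s)
r(q) = 6 (r(q) = -2*(-5 + 2) = -2*(-3) = 6)
Y(b) = 6 - b**2
1896*Y(1 - 1*10) = 1896*(6 - (1 - 1*10)**2) = 1896*(6 - (1 - 10)**2) = 1896*(6 - 1*(-9)**2) = 1896*(6 - 1*81) = 1896*(6 - 81) = 1896*(-75) = -142200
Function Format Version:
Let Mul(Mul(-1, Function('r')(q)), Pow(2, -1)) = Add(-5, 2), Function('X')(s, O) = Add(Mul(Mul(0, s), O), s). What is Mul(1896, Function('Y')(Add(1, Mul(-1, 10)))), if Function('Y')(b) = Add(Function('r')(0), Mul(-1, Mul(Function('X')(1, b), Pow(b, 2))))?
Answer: -142200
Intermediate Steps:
Function('X')(s, O) = s (Function('X')(s, O) = Add(Mul(0, O), s) = Add(0, s) = s)
Function('r')(q) = 6 (Function('r')(q) = Mul(-2, Add(-5, 2)) = Mul(-2, -3) = 6)
Function('Y')(b) = Add(6, Mul(-1, Pow(b, 2))) (Function('Y')(b) = Add(6, Mul(-1, Mul(1, Pow(b, 2)))) = Add(6, Mul(-1, Pow(b, 2))))
Mul(1896, Function('Y')(Add(1, Mul(-1, 10)))) = Mul(1896, Add(6, Mul(-1, Pow(Add(1, Mul(-1, 10)), 2)))) = Mul(1896, Add(6, Mul(-1, Pow(Add(1, -10), 2)))) = Mul(1896, Add(6, Mul(-1, Pow(-9, 2)))) = Mul(1896, Add(6, Mul(-1, 81))) = Mul(1896, Add(6, -81)) = Mul(1896, -75) = -142200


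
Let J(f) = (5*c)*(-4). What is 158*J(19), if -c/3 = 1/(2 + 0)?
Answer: 4740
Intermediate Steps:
c = -3/2 (c = -3/(2 + 0) = -3/2 ≈ -1.5000)
J(f) = 30 (J(f) = (5*(-3/2))*(-4) = -15/2*(-4) = 30)
158*J(19) = 158*30 = 4740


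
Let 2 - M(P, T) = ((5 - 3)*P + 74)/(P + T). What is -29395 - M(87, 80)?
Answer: -4909051/167 ≈ -29396.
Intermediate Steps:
M(P, T) = 2 - (74 + 2*P)/(P + T) (M(P, T) = 2 - ((5 - 3)*P + 74)/(P + T) = 2 - (2*P + 74)/(P + T) = 2 - (74 + 2*P)/(P + T))
-29395 - M(87, 80) = -29395 - 2*(-37 + 80)/(87 + 80) = -29395 - 2*43/167 = -29395 - 1*86/167 = -29395 - 86/167 = -4909051/167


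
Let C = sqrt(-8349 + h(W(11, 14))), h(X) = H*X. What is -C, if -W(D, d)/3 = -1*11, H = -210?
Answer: -I*sqrt(15279) ≈ -123.61*I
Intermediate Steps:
W(D, d) = 33 (W(D, d) = -(-3)*11 = -3*(-11) = 33)
h(X) = -210*X
C = I*sqrt(15279) (C = sqrt(-8349 - 210*33) = sqrt(-8349 - 6930) = sqrt(-15279) = I*sqrt(15279) ≈ 123.61*I)
-C = -I*sqrt(15279)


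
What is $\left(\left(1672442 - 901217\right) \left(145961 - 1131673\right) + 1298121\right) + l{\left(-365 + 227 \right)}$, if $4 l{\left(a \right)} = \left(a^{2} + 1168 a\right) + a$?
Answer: $- \frac{1520408949297}{2} \approx -7.602 \cdot 10^{11}$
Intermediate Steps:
$l{\left(a \right)} = \frac{a^{2}}{4} + \frac{1169 a}{4}$ ($l{\left(a \right)} = \frac{\left(a^{2} + 1168 a\right) + a}{4} = \frac{a^{2} + 1169 a}{4} = \frac{a^{2}}{4} + \frac{1169 a}{4}$)
$\left(\left(1672442 - 901217\right) \left(145961 - 1131673\right) + 1298121\right) + l{\left(-365 + 227 \right)} = \left(\left(1672442 - 901217\right) \left(145961 - 1131673\right) + 1298121\right) + \frac{\left(-365 + 227\right) \left(1169 + \left(-365 + 227\right)\right)}{4} = \left(771225 \left(-985712\right) + 1298121\right) + \frac{1}{4} \left(-138\right) \left(1169 - 138\right) = \left(-760205737200 + 1298121\right) + \frac{1}{4} \left(-138\right) 1031 = -760204439079 - \frac{71139}{2} = - \frac{1520408949297}{2}$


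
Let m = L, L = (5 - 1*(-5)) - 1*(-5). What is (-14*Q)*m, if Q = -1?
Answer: 210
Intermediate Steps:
L = 15 (L = (5 + 5) + 5 = 10 + 5 = 15)
m = 15
(-14*Q)*m = -14*(-1)*15 = 14*15 = 210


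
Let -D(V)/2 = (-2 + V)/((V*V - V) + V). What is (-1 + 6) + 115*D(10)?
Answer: -67/5 ≈ -13.400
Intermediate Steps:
D(V) = -2*(-2 + V)/V**2 (D(V) = -2*(-2 + V)/((V*V - V) + V) = -2*(-2 + V)/((V**2 - V) + V) = -2*(-2 + V)/(V**2) = -2*(-2 + V)/V**2)
(-1 + 6) + 115*D(10) = (-1 + 6) + 115*(2*(2 - 1*10)/10**2) = 5 + 115*(2*(1/100)*(2 - 10)) = 5 + 115*(2*(1/100)*(-8)) = 5 + 115*(-4/25) = 5 - 92/5 = -67/5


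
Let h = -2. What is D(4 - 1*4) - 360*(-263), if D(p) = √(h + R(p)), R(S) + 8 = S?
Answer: 94680 + I*√10 ≈ 94680.0 + 3.1623*I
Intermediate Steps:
R(S) = -8 + S
D(p) = √(-10 + p) (D(p) = √(-2 + (-8 + p)) = √(-10 + p))
D(4 - 1*4) - 360*(-263) = √(-10 + (4 - 1*4)) - 360*(-263) = √(-10 + (4 - 4)) + 94680 = √(-10 + 0) + 94680 = √(-10) + 94680 = I*√10 + 94680 = 94680 + I*√10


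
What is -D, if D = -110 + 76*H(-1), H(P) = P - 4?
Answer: 490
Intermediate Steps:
H(P) = -4 + P
D = -490 (D = -110 + 76*(-4 - 1) = -110 + 76*(-5) = -110 - 380 = -490)
-D = -1*(-490) = 490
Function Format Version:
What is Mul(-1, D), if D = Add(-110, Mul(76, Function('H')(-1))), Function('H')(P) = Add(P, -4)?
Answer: 490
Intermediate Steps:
Function('H')(P) = Add(-4, P)
D = -490 (D = Add(-110, Mul(76, Add(-4, -1))) = Add(-110, Mul(76, -5)) = Add(-110, -380) = -490)
Mul(-1, D) = Mul(-1, -490) = 490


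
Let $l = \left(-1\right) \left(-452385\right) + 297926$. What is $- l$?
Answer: $-750311$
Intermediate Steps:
$l = 750311$ ($l = 452385 + 297926 = 750311$)
$- l = \left(-1\right) 750311 = -750311$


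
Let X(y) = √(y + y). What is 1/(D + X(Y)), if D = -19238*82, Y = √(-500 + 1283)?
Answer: -1/(1577516 - √2*3^(¾)*29^(¼)) ≈ -6.3391e-7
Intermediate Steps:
Y = 3*√87 (Y = √783 = 3*√87 ≈ 27.982)
D = -1577516
X(y) = √2*√y (X(y) = √(2*y) = √2*√y)
1/(D + X(Y)) = 1/(-1577516 + √2*√(3*√87)) = 1/(-1577516 + √2*(3^(¾)*29^(¼))) = 1/(-1577516 + √2*3^(¾)*29^(¼))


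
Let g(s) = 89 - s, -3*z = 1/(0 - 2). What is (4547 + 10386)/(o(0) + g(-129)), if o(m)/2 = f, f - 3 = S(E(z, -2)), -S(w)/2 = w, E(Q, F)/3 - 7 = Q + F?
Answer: 14933/162 ≈ 92.179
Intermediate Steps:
z = ⅙ (z = -1/(3*(0 - 2)) = -⅓/(-2) = -⅓*(-½) = ⅙ ≈ 0.16667)
E(Q, F) = 21 + 3*F + 3*Q (E(Q, F) = 21 + 3*(Q + F) = 21 + 3*(F + Q) = 21 + (3*F + 3*Q) = 21 + 3*F + 3*Q)
S(w) = -2*w
f = -28 (f = 3 - 2*(21 + 3*(-2) + 3*(⅙)) = 3 - 2*(21 - 6 + ½) = 3 - 2*31/2 = 3 - 31 = -28)
o(m) = -56 (o(m) = 2*(-28) = -56)
(4547 + 10386)/(o(0) + g(-129)) = (4547 + 10386)/(-56 + (89 - 1*(-129))) = 14933/(-56 + (89 + 129)) = 14933/(-56 + 218) = 14933/162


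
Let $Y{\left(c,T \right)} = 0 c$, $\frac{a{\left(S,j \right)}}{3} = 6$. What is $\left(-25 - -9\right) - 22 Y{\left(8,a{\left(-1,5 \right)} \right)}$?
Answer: $-16$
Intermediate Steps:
$a{\left(S,j \right)} = 18$ ($a{\left(S,j \right)} = 3 \cdot 6 = 18$)
$Y{\left(c,T \right)} = 0$
$\left(-25 - -9\right) - 22 Y{\left(8,a{\left(-1,5 \right)} \right)} = \left(-25 - -9\right) - 0 = \left(-25 + 9\right) + 0 = -16 + 0 = -16$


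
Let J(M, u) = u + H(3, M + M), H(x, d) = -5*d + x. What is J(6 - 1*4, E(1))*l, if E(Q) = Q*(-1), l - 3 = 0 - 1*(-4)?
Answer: -126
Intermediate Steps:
l = 7 (l = 3 + (0 - 1*(-4)) = 3 + (0 + 4) = 3 + 4 = 7)
E(Q) = -Q
H(x, d) = x - 5*d
J(M, u) = 3 + u - 10*M (J(M, u) = u + (3 - 5*(M + M)) = u + (3 - 10*M) = 3 + u - 10*M)
J(6 - 1*4, E(1))*l = (3 - 1*1 - 10*(6 - 1*4))*7 = (3 - 1 - 10*(6 - 4))*7 = (3 - 1 - 10*2)*7 = (3 - 1 - 20)*7 = -18*7 = -126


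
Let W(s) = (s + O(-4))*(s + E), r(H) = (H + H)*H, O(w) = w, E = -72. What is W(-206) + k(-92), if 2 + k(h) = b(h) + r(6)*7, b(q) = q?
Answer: 58790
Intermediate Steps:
r(H) = 2*H² (r(H) = (2*H)*H = 2*H²)
W(s) = (-72 + s)*(-4 + s) (W(s) = (s - 4)*(s - 72) = (-4 + s)*(-72 + s) = (-72 + s)*(-4 + s))
k(h) = 502 + h (k(h) = -2 + (h + (2*6²)*7) = -2 + (h + (2*36)*7) = -2 + (h + 72*7) = -2 + (h + 504) = -2 + (504 + h) = 502 + h)
W(-206) + k(-92) = (288 + (-206)² - 76*(-206)) + (502 - 92) = (288 + 42436 + 15656) + 410 = 58380 + 410 = 58790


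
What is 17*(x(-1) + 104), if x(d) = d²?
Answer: 1785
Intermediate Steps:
17*(x(-1) + 104) = 17*((-1)² + 104) = 17*(1 + 104) = 17*105 = 1785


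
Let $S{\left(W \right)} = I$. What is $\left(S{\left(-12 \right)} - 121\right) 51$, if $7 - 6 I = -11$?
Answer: $-6018$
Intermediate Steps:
$I = 3$ ($I = \frac{7}{6} - - \frac{11}{6} = \frac{7}{6} + \frac{11}{6} = 3$)
$S{\left(W \right)} = 3$
$\left(S{\left(-12 \right)} - 121\right) 51 = \left(3 - 121\right) 51 = \left(-118\right) 51 = -6018$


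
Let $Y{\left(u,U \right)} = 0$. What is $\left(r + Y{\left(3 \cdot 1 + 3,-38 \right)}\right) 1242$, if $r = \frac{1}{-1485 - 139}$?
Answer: $- \frac{621}{812} \approx -0.76478$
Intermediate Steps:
$r = - \frac{1}{1624}$ ($r = \frac{1}{-1624} = - \frac{1}{1624} \approx -0.00061576$)
$\left(r + Y{\left(3 \cdot 1 + 3,-38 \right)}\right) 1242 = \left(- \frac{1}{1624} + 0\right) 1242 = \left(- \frac{1}{1624}\right) 1242 = - \frac{621}{812}$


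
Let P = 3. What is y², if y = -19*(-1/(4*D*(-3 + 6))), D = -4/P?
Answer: 361/256 ≈ 1.4102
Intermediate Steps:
D = -4/3 ≈ -1.3333
y = -19/16 (y = -19*3/(16*(-3 + 6)) = -19/(-4*3*(-4/3)) = -19/((-12*(-4/3))) = -19/16 ≈ -1.1875)
y² = (-19/16)² = 361/256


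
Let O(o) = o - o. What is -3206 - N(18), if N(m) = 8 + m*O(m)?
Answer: -3214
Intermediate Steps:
O(o) = 0
N(m) = 8 (N(m) = 8 + m*0 = 8 + 0 = 8)
-3206 - N(18) = -3206 - 1*8 = -3206 - 8 = -3214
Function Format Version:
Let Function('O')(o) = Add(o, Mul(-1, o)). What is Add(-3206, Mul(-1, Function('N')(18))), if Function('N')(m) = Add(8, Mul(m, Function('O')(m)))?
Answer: -3214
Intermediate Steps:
Function('O')(o) = 0
Function('N')(m) = 8 (Function('N')(m) = Add(8, Mul(m, 0)) = Add(8, 0) = 8)
Add(-3206, Mul(-1, Function('N')(18))) = Add(-3206, Mul(-1, 8)) = Add(-3206, -8) = -3214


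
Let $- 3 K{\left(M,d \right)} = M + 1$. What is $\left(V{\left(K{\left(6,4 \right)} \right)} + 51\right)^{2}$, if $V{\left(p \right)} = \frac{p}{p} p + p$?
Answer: $\frac{19321}{9} \approx 2146.8$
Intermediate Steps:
$K{\left(M,d \right)} = - \frac{1}{3} - \frac{M}{3}$ ($K{\left(M,d \right)} = - \frac{M + 1}{3} = - \frac{1 + M}{3} = - \frac{1}{3} - \frac{M}{3}$)
$V{\left(p \right)} = 2 p$ ($V{\left(p \right)} = 1 p + p = p + p = 2 p$)
$\left(V{\left(K{\left(6,4 \right)} \right)} + 51\right)^{2} = \left(2 \left(- \frac{1}{3} - 2\right) + 51\right)^{2} = \left(2 \left(- \frac{7}{3}\right) + 51\right)^{2} = \left(- \frac{14}{3} + 51\right)^{2} = \left(\frac{139}{3}\right)^{2} = \frac{19321}{9}$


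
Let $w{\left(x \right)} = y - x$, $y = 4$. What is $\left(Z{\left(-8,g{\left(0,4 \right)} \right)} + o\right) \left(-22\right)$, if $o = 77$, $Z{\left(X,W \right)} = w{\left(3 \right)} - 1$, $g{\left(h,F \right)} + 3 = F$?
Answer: $-1694$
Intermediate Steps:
$g{\left(h,F \right)} = -3 + F$
$w{\left(x \right)} = 4 - x$
$Z{\left(X,W \right)} = 0$ ($Z{\left(X,W \right)} = \left(4 - 3\right) - 1 = 1 - 1 = 0$)
$\left(Z{\left(-8,g{\left(0,4 \right)} \right)} + o\right) \left(-22\right) = \left(0 + 77\right) \left(-22\right) = 77 \left(-22\right) = -1694$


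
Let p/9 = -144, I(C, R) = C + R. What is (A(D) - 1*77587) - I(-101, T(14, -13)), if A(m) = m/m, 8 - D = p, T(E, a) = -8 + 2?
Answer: -77479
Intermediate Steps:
T(E, a) = -6
p = -1296 (p = 9*(-144) = -1296)
D = 1304 (D = 8 - 1*(-1296) = 8 + 1296 = 1304)
A(m) = 1
(A(D) - 1*77587) - I(-101, T(14, -13)) = (1 - 1*77587) - (-101 - 6) = (1 - 77587) - 1*(-107) = -77586 + 107 = -77479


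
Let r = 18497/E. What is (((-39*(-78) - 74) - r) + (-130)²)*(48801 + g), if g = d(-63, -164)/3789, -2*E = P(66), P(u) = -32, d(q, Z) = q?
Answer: 3075526082337/3368 ≈ 9.1316e+8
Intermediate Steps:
E = 16 (E = -½*(-32) = 16)
r = 18497/16 ≈ 1156.1
g = -7/421 (g = -63/3789 = -63*1/3789 = -7/421 ≈ -0.016627)
(((-39*(-78) - 74) - r) + (-130)²)*(48801 + g) = (((-39*(-78) - 74) - 1*18497/16) + (-130)²)*(48801 - 7/421) = (((3042 - 74) - 18497/16) + 16900)*(20545214/421) = ((2968 - 18497/16) + 16900)*(20545214/421) = (28991/16 + 16900)*(20545214/421) = (299391/16)*(20545214/421) = 3075526082337/3368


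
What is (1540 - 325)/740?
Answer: 243/148 ≈ 1.6419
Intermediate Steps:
(1540 - 325)/740 = (1/740)*1215 = 243/148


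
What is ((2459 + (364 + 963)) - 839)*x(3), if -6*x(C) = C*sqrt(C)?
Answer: -2947*sqrt(3)/2 ≈ -2552.2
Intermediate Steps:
x(C) = -C**(3/2)/6 (x(C) = -C*sqrt(C)/6 = -C**(3/2)/6)
((2459 + (364 + 963)) - 839)*x(3) = ((2459 + (364 + 963)) - 839)*(-sqrt(3)/2) = ((2459 + 1327) - 839)*(-sqrt(3)/2) = (3786 - 839)*(-sqrt(3)/2) = 2947*(-sqrt(3)/2) = -2947*sqrt(3)/2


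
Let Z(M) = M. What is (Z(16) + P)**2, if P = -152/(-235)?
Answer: 15303744/55225 ≈ 277.12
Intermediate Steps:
P = 152/235 (P = -152*(-1/235) = 152/235 ≈ 0.64681)
(Z(16) + P)**2 = (16 + 152/235)**2 = (3912/235)**2 = 15303744/55225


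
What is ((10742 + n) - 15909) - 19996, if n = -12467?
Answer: -37630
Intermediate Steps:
((10742 + n) - 15909) - 19996 = ((10742 - 12467) - 15909) - 19996 = (-1725 - 15909) - 19996 = -17634 - 19996 = -37630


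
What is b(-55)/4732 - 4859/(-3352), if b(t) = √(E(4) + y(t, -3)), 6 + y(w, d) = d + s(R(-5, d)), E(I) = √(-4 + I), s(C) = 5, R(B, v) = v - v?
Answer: 4859/3352 + I/2366 ≈ 1.4496 + 0.00042265*I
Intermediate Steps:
R(B, v) = 0
y(w, d) = -1 + d (y(w, d) = -6 + (d + 5) = -6 + (5 + d) = -1 + d)
b(t) = 2*I (b(t) = √(√(-4 + 4) + (-1 - 3)) = √(√0 - 4) = √(0 - 4) = √(-4) = 2*I)
b(-55)/4732 - 4859/(-3352) = (2*I)/4732 - 4859/(-3352) = (2*I)*(1/4732) - 4859*(-1/3352) = I/2366 + 4859/3352 = 4859/3352 + I/2366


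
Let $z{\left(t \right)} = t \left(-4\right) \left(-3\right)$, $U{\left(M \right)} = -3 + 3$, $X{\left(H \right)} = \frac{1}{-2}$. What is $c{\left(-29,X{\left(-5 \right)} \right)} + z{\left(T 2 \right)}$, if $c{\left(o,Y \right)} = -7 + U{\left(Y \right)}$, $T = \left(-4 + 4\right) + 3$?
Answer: $65$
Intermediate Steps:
$T = 3$ ($T = 0 + 3 = 3$)
$X{\left(H \right)} = - \frac{1}{2}$
$U{\left(M \right)} = 0$
$c{\left(o,Y \right)} = -7$ ($c{\left(o,Y \right)} = -7 + 0 = -7$)
$z{\left(t \right)} = 12 t$ ($z{\left(t \right)} = - 4 t \left(-3\right) = 12 t$)
$c{\left(-29,X{\left(-5 \right)} \right)} + z{\left(T 2 \right)} = -7 + 12 \cdot 3 \cdot 2 = -7 + 12 \cdot 6 = -7 + 72 = 65$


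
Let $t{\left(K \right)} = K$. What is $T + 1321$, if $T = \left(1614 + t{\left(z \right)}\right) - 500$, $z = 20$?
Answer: $2455$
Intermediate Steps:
$T = 1134$ ($T = \left(1614 + 20\right) - 500 = 1634 - 500 = 1134$)
$T + 1321 = 1134 + 1321 = 2455$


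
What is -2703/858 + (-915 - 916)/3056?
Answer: -1638561/437008 ≈ -3.7495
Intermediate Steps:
-2703/858 + (-915 - 916)/3056 = -2703*1/858 - 1831*1/3056 = -901/286 - 1831/3056 = -1638561/437008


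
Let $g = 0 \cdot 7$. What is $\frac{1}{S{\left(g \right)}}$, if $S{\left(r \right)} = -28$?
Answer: $- \frac{1}{28} \approx -0.035714$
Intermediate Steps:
$g = 0$
$\frac{1}{S{\left(g \right)}} = \frac{1}{-28} = - \frac{1}{28}$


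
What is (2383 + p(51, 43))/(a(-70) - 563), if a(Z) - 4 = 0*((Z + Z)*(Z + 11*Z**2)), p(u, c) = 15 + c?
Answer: -2441/559 ≈ -4.3667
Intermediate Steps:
a(Z) = 4 (a(Z) = 4 + 0*((Z + Z)*(Z + 11*Z**2)) = 4 + 0*((2*Z)*(Z + 11*Z**2)) = 4 + 0*(2*Z*(Z + 11*Z**2)) = 4 + 0 = 4)
(2383 + p(51, 43))/(a(-70) - 563) = (2383 + (15 + 43))/(4 - 563) = (2383 + 58)/(-559) = 2441*(-1/559) = -2441/559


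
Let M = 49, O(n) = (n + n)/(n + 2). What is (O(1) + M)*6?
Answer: 298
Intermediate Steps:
O(n) = 2*n/(2 + n) (O(n) = (2*n)/(2 + n) = 2*n/(2 + n))
(O(1) + M)*6 = (2*1/(2 + 1) + 49)*6 = (2*1/3 + 49)*6 = (2*1*(⅓) + 49)*6 = (⅔ + 49)*6 = (149/3)*6 = 298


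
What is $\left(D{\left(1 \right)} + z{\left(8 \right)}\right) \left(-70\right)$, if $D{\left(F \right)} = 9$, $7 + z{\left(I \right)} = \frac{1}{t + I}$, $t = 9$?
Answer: $- \frac{2450}{17} \approx -144.12$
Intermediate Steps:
$z{\left(I \right)} = -7 + \frac{1}{9 + I}$
$\left(D{\left(1 \right)} + z{\left(8 \right)}\right) \left(-70\right) = \left(9 + \frac{-62 - 56}{9 + 8}\right) \left(-70\right) = \left(9 + \frac{-62 - 56}{17}\right) \left(-70\right) = \left(9 + \frac{1}{17} \left(-118\right)\right) \left(-70\right) = \left(9 - \frac{118}{17}\right) \left(-70\right) = \frac{35}{17} \left(-70\right) = - \frac{2450}{17}$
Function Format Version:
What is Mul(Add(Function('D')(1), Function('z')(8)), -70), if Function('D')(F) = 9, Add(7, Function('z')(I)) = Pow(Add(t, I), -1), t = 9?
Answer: Rational(-2450, 17) ≈ -144.12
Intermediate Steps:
Function('z')(I) = Add(-7, Pow(Add(9, I), -1))
Mul(Add(Function('D')(1), Function('z')(8)), -70) = Mul(Add(9, Mul(Pow(Add(9, 8), -1), Add(-62, Mul(-7, 8)))), -70) = Mul(Add(9, Mul(Pow(17, -1), Add(-62, -56))), -70) = Mul(Add(9, Mul(Rational(1, 17), -118)), -70) = Mul(Add(9, Rational(-118, 17)), -70) = Mul(Rational(35, 17), -70) = Rational(-2450, 17)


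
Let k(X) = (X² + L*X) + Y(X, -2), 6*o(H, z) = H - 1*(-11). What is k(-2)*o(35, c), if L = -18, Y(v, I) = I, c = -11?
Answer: 874/3 ≈ 291.33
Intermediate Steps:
o(H, z) = 11/6 + H/6 (o(H, z) = (H - 1*(-11))/6 = (H + 11)/6 = (11 + H)/6 = 11/6 + H/6)
k(X) = -2 + X² - 18*X (k(X) = (X² - 18*X) - 2 = -2 + X² - 18*X)
k(-2)*o(35, c) = (-2 + (-2)² - 18*(-2))*(11/6 + (⅙)*35) = (-2 + 4 + 36)*(11/6 + 35/6) = 38*(23/3) = 874/3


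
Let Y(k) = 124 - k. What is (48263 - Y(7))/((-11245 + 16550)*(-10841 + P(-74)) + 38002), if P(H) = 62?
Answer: -48146/57144593 ≈ -0.00084253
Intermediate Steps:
(48263 - Y(7))/((-11245 + 16550)*(-10841 + P(-74)) + 38002) = (48263 - (124 - 1*7))/((-11245 + 16550)*(-10841 + 62) + 38002) = (48263 - (124 - 7))/(5305*(-10779) + 38002) = (48263 - 1*117)/(-57182595 + 38002) = (48263 - 117)/(-57144593) = 48146*(-1/57144593) = -48146/57144593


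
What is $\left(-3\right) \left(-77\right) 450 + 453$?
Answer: $104403$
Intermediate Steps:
$\left(-3\right) \left(-77\right) 450 + 453 = 231 \cdot 450 + 453 = 103950 + 453 = 104403$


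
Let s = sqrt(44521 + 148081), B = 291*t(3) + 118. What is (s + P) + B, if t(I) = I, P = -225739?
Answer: -224748 + sqrt(192602) ≈ -2.2431e+5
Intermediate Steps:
B = 991 (B = 291*3 + 118 = 873 + 118 = 991)
s = sqrt(192602) ≈ 438.86
(s + P) + B = (sqrt(192602) - 225739) + 991 = (-225739 + sqrt(192602)) + 991 = -224748 + sqrt(192602)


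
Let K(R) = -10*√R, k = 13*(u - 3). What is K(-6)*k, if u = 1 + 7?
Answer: -650*I*√6 ≈ -1592.2*I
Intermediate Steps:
u = 8
k = 65 (k = 13*(8 - 3) = 13*5 = 65)
K(-6)*k = -10*I*√6*65 = -650*I*√6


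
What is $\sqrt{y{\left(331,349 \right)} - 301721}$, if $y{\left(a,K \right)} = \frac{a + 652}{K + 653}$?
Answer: $\frac{i \sqrt{302928105918}}{1002} \approx 549.29 i$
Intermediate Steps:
$y{\left(a,K \right)} = \frac{652 + a}{653 + K}$
$\sqrt{y{\left(331,349 \right)} - 301721} = \sqrt{\frac{652 + 331}{653 + 349} - 301721} = \sqrt{\frac{1}{1002} \cdot 983 - 301721} = \sqrt{\frac{983}{1002} - 301721} = \sqrt{- \frac{302323459}{1002}} = \frac{i \sqrt{302928105918}}{1002}$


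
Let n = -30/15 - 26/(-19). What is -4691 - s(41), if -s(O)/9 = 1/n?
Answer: -18821/4 ≈ -4705.3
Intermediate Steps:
n = -12/19 (n = -30*1/15 - 26*(-1/19) = -2 + 26/19 = -12/19 ≈ -0.63158)
s(O) = 57/4 (s(O) = -9/(-12/19) = -9*(-19/12) = 57/4)
-4691 - s(41) = -4691 - 1*57/4 = -4691 - 57/4 = -18821/4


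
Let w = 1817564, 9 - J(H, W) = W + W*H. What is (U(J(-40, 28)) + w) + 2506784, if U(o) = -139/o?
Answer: 4761107009/1101 ≈ 4.3243e+6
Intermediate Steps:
J(H, W) = 9 - W - H*W (J(H, W) = 9 - (W + W*H) = 9 - (W + H*W) = 9 + (-W - H*W) = 9 - W - H*W)
(U(J(-40, 28)) + w) + 2506784 = (-139/(9 - 1*28 - 1*(-40)*28) + 1817564) + 2506784 = (-139/(9 - 28 + 1120) + 1817564) + 2506784 = (-139/1101 + 1817564) + 2506784 = 2001137825/1101 + 2506784 = 4761107009/1101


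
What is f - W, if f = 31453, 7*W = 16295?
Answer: 203876/7 ≈ 29125.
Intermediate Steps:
W = 16295/7 (W = (⅐)*16295 = 16295/7 ≈ 2327.9)
f - W = 31453 - 1*16295/7 = 31453 - 16295/7 = 203876/7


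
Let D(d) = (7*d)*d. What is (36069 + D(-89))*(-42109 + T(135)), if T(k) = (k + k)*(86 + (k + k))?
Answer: 4942870676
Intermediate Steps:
T(k) = 2*k*(86 + 2*k) (T(k) = (2*k)*(86 + 2*k) = 2*k*(86 + 2*k))
D(d) = 7*d²
(36069 + D(-89))*(-42109 + T(135)) = (36069 + 7*(-89)²)*(-42109 + 4*135*(43 + 135)) = (36069 + 7*7921)*(-42109 + 4*135*178) = (36069 + 55447)*(-42109 + 96120) = 91516*54011 = 4942870676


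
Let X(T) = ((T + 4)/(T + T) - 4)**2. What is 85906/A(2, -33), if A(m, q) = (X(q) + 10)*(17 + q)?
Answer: -46775817/197570 ≈ -236.76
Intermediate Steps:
X(T) = (-4 + (4 + T)/(2*T))**2 (X(T) = ((4 + T)/((2*T)) - 4)**2 = ((4 + T)*(1/(2*T)) - 4)**2 = ((4 + T)/(2*T) - 4)**2 = (-4 + (4 + T)/(2*T))**2)
A(m, q) = (10 + (-4 + 7*q)**2/(4*q**2))*(17 + q) (A(m, q) = ((-4 + 7*q)**2/(4*q**2) + 10)*(17 + q) = (10 + (-4 + 7*q)**2/(4*q**2))*(17 + q))
85906/A(2, -33) = 85906/(1457/4 - 234/(-33) + 68/(-33)**2 + (89/4)*(-33)) = 85906/(1457/4 - 234*(-1/33) + 68*(1/1089) - 2937/4) = 85906/(1457/4 + 78/11 + 68/1089 - 2937/4) = 85906/(-395140/1089) = 85906*(-1089/395140) = -46775817/197570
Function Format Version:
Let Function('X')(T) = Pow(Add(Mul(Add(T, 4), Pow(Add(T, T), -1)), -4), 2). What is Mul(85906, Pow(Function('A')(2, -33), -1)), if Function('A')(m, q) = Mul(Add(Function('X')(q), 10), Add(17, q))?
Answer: Rational(-46775817, 197570) ≈ -236.76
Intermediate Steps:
Function('X')(T) = Pow(Add(-4, Mul(Rational(1, 2), Pow(T, -1), Add(4, T))), 2) (Function('X')(T) = Pow(Add(Mul(Add(4, T), Pow(Mul(2, T), -1)), -4), 2) = Pow(Add(Mul(Add(4, T), Mul(Rational(1, 2), Pow(T, -1))), -4), 2) = Pow(Add(Mul(Rational(1, 2), Pow(T, -1), Add(4, T)), -4), 2) = Pow(Add(-4, Mul(Rational(1, 2), Pow(T, -1), Add(4, T))), 2))
Function('A')(m, q) = Mul(Add(10, Mul(Rational(1, 4), Pow(q, -2), Pow(Add(-4, Mul(7, q)), 2))), Add(17, q)) (Function('A')(m, q) = Mul(Add(Mul(Rational(1, 4), Pow(q, -2), Pow(Add(-4, Mul(7, q)), 2)), 10), Add(17, q)) = Mul(Add(10, Mul(Rational(1, 4), Pow(q, -2), Pow(Add(-4, Mul(7, q)), 2))), Add(17, q)))
Mul(85906, Pow(Function('A')(2, -33), -1)) = Mul(85906, Pow(Add(Rational(1457, 4), Mul(-234, Pow(-33, -1)), Mul(68, Pow(-33, -2)), Mul(Rational(89, 4), -33)), -1)) = Mul(85906, Pow(Add(Rational(1457, 4), Mul(-234, Rational(-1, 33)), Mul(68, Rational(1, 1089)), Rational(-2937, 4)), -1)) = Mul(85906, Pow(Add(Rational(1457, 4), Rational(78, 11), Rational(68, 1089), Rational(-2937, 4)), -1)) = Mul(85906, Pow(Rational(-395140, 1089), -1)) = Mul(85906, Rational(-1089, 395140)) = Rational(-46775817, 197570)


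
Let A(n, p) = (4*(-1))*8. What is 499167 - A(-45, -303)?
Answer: 499199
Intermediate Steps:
A(n, p) = -32 (A(n, p) = -4*8 = -32)
499167 - A(-45, -303) = 499167 - 1*(-32) = 499167 + 32 = 499199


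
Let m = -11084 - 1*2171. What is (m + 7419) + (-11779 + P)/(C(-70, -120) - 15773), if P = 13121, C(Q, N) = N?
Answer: -92752890/15893 ≈ -5836.1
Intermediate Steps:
m = -13255 (m = -11084 - 2171 = -13255)
(m + 7419) + (-11779 + P)/(C(-70, -120) - 15773) = (-13255 + 7419) + (-11779 + 13121)/(-120 - 15773) = -5836 + 1342/(-15893) = -5836 + 1342*(-1/15893) = -5836 - 1342/15893 = -92752890/15893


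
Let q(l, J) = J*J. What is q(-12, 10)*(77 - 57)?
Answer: 2000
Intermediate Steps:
q(l, J) = J²
q(-12, 10)*(77 - 57) = 10²*(77 - 57) = 100*20 = 2000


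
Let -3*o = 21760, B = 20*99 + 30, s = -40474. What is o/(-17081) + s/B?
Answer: -338378597/17166405 ≈ -19.712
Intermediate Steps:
B = 2010 (B = 1980 + 30 = 2010)
o = -21760/3 (o = -⅓*21760 = -21760/3 ≈ -7253.3)
o/(-17081) + s/B = -21760/3/(-17081) - 40474/2010 = -21760/3*(-1/17081) - 40474*1/2010 = 21760/51243 - 20237/1005 = -338378597/17166405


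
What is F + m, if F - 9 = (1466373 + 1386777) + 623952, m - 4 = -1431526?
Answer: 2045589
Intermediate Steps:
m = -1431522 (m = 4 - 1431526 = -1431522)
F = 3477111 (F = 9 + ((1466373 + 1386777) + 623952) = 9 + (2853150 + 623952) = 9 + 3477102 = 3477111)
F + m = 3477111 - 1431522 = 2045589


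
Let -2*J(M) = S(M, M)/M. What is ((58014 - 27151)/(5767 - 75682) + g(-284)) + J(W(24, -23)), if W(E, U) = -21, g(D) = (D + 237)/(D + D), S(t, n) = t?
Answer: -34100039/39711720 ≈ -0.85869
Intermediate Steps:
g(D) = (237 + D)/(2*D) (g(D) = (237 + D)/((2*D)) = (237 + D)*(1/(2*D)) = (237 + D)/(2*D))
J(M) = -½ (J(M) = -M/(2*M) = -½*1 = -½)
((58014 - 27151)/(5767 - 75682) + g(-284)) + J(W(24, -23)) = ((58014 - 27151)/(5767 - 75682) + (½)*(237 - 284)/(-284)) - ½ = (30863/(-69915) + (½)*(-1/284)*(-47)) - ½ = (30863*(-1/69915) + 47/568) - ½ = (-30863/69915 + 47/568) - ½ = -14244179/39711720 - ½ = -34100039/39711720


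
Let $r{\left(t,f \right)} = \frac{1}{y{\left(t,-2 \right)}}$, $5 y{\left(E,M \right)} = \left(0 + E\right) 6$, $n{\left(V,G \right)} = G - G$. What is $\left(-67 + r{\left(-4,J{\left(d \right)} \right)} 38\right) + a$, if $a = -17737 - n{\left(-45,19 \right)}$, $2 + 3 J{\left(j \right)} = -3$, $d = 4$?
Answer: $- \frac{213743}{12} \approx -17812.0$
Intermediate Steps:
$n{\left(V,G \right)} = 0$
$J{\left(j \right)} = - \frac{5}{3}$ ($J{\left(j \right)} = - \frac{2}{3} + \frac{1}{3} \left(-3\right) = - \frac{2}{3} - 1 = - \frac{5}{3}$)
$y{\left(E,M \right)} = \frac{6 E}{5}$ ($y{\left(E,M \right)} = \frac{\left(0 + E\right) 6}{5} = \frac{E 6}{5} = \frac{6 E}{5}$)
$r{\left(t,f \right)} = \frac{5}{6 t}$ ($r{\left(t,f \right)} = \frac{1}{\frac{6}{5} t} = \frac{5}{6 t}$)
$a = -17737$ ($a = -17737 - 0 = -17737 + 0 = -17737$)
$\left(-67 + r{\left(-4,J{\left(d \right)} \right)} 38\right) + a = \left(-67 + \frac{5}{6 \left(-4\right)} 38\right) - 17737 = \left(-67 + \frac{5}{6} \left(- \frac{1}{4}\right) 38\right) - 17737 = \left(-67 - \frac{95}{12}\right) - 17737 = - \frac{899}{12} - 17737 = - \frac{213743}{12}$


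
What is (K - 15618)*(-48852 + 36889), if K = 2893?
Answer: 152229175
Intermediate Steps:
(K - 15618)*(-48852 + 36889) = (2893 - 15618)*(-48852 + 36889) = -12725*(-11963) = 152229175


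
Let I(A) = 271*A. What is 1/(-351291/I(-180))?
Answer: 16260/117097 ≈ 0.13886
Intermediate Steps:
1/(-351291/I(-180)) = 1/(-351291/(271*(-180))) = 1/(-351291/(-48780)) = 1/(-351291*(-1/48780)) = 1/(117097/16260) = 16260/117097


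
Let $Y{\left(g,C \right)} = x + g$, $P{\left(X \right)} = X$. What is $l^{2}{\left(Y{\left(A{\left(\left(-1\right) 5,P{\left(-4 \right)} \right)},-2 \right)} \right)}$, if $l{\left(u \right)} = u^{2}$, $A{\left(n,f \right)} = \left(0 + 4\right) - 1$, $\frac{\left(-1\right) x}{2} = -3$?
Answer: $6561$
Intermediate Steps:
$x = 6$ ($x = \left(-2\right) \left(-3\right) = 6$)
$A{\left(n,f \right)} = 3$ ($A{\left(n,f \right)} = 4 - 1 = 3$)
$Y{\left(g,C \right)} = 6 + g$
$l^{2}{\left(Y{\left(A{\left(\left(-1\right) 5,P{\left(-4 \right)} \right)},-2 \right)} \right)} = \left(\left(6 + 3\right)^{2}\right)^{2} = \left(9^{2}\right)^{2} = 81^{2} = 6561$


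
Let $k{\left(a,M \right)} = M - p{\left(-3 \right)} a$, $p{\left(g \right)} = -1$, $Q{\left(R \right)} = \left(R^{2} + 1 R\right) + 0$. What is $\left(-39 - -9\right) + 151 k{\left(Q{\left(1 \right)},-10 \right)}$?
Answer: $-1238$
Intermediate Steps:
$Q{\left(R \right)} = R + R^{2}$ ($Q{\left(R \right)} = \left(R^{2} + R\right) + 0 = \left(R + R^{2}\right) + 0 = R + R^{2}$)
$k{\left(a,M \right)} = M + a$ ($k{\left(a,M \right)} = M - - a = M + a$)
$\left(-39 - -9\right) + 151 k{\left(Q{\left(1 \right)},-10 \right)} = \left(-39 - -9\right) + 151 \left(-10 + 1 \left(1 + 1\right)\right) = \left(-39 + 9\right) + 151 \left(-10 + 1 \cdot 2\right) = -30 + 151 \left(-10 + 2\right) = -30 + 151 \left(-8\right) = -30 - 1208 = -1238$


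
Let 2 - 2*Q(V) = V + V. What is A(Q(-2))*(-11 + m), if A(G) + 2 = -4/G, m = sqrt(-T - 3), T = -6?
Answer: 110/3 - 10*sqrt(3)/3 ≈ 30.893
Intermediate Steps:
Q(V) = 1 - V (Q(V) = 1 - (V + V)/2 = 1 - V)
m = sqrt(3) (m = sqrt(-1*(-6) - 3) = sqrt(6 - 3) = sqrt(3) ≈ 1.7320)
A(G) = -2 - 4/G
A(Q(-2))*(-11 + m) = (-2 - 4/(1 - 1*(-2)))*(-11 + sqrt(3)) = (-2 - 4/(1 + 2))*(-11 + sqrt(3)) = (-2 - 4/3)*(-11 + sqrt(3)) = -10*(-11 + sqrt(3))/3 = 110/3 - 10*sqrt(3)/3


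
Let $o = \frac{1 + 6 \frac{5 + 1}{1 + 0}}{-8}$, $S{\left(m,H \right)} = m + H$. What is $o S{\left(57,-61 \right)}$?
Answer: $\frac{37}{2} \approx 18.5$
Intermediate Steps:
$S{\left(m,H \right)} = H + m$
$o = - \frac{37}{8}$ ($o = \left(1 + 6 \cdot \frac{6}{1}\right) \left(- \frac{1}{8}\right) = \left(1 + 6 \cdot 6 \cdot 1\right) \left(- \frac{1}{8}\right) = \left(1 + 6 \cdot 6\right) \left(- \frac{1}{8}\right) = \left(1 + 36\right) \left(- \frac{1}{8}\right) = 37 \left(- \frac{1}{8}\right) = - \frac{37}{8} \approx -4.625$)
$o S{\left(57,-61 \right)} = - \frac{37 \left(-61 + 57\right)}{8} = \left(- \frac{37}{8}\right) \left(-4\right) = \frac{37}{2}$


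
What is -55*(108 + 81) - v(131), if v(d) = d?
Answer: -10526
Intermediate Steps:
-55*(108 + 81) - v(131) = -55*(108 + 81) - 1*131 = -55*189 - 131 = -10395 - 131 = -10526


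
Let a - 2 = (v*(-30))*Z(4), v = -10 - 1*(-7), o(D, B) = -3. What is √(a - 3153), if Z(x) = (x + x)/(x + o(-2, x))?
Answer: I*√2431 ≈ 49.305*I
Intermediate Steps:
v = -3 (v = -10 + 7 = -3)
Z(x) = 2*x/(-3 + x) (Z(x) = (x + x)/(x - 3) = (2*x)/(-3 + x) = 2*x/(-3 + x))
a = 722 (a = 2 + (-3*(-30))*(2*4/(-3 + 4)) = 2 + 90*(2*4/1) = 2 + 90*(2*4*1) = 2 + 90*8 = 2 + 720 = 722)
√(a - 3153) = √(722 - 3153) = √(-2431) = I*√2431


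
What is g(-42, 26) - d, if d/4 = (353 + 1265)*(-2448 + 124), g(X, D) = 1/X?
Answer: 631718975/42 ≈ 1.5041e+7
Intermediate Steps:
d = -15040928 (d = 4*((353 + 1265)*(-2448 + 124)) = 4*(1618*(-2324)) = 4*(-3760232) = -15040928)
g(-42, 26) - d = 1/(-42) - 1*(-15040928) = -1/42 + 15040928 = 631718975/42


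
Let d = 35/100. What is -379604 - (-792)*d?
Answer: -1896634/5 ≈ -3.7933e+5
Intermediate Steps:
d = 7/20 (d = 35*(1/100) = 7/20 ≈ 0.35000)
-379604 - (-792)*d = -379604 - (-792)*7/20 = -379604 - 1*(-1386/5) = -379604 + 1386/5 = -1896634/5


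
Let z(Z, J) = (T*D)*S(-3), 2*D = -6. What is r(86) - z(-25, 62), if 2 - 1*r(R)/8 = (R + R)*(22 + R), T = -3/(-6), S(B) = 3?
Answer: -297175/2 ≈ -1.4859e+5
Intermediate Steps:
D = -3 (D = (½)*(-6) = -3)
T = ½ (T = -3*(-⅙) = ½ ≈ 0.50000)
z(Z, J) = -9/2 (z(Z, J) = ((½)*(-3))*3 = -3/2*3 = -9/2)
r(R) = 16 - 16*R*(22 + R) (r(R) = 16 - 8*(R + R)*(22 + R) = 16 - 8*2*R*(22 + R) = 16 - 16*R*(22 + R))
r(86) - z(-25, 62) = (16 - 352*86 - 16*86²) - 1*(-9/2) = (16 - 30272 - 16*7396) + 9/2 = (16 - 30272 - 118336) + 9/2 = -148592 + 9/2 = -297175/2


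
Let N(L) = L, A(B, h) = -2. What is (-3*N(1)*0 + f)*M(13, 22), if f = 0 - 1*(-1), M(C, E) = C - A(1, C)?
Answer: 15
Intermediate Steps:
M(C, E) = 2 + C (M(C, E) = C - 1*(-2) = C + 2 = 2 + C)
f = 1 (f = 0 + 1 = 1)
(-3*N(1)*0 + f)*M(13, 22) = (-3*1*0 + 1)*(2 + 13) = (-3*0 + 1)*15 = (0 + 1)*15 = 1*15 = 15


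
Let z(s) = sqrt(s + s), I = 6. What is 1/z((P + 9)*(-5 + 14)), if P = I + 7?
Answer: sqrt(11)/66 ≈ 0.050252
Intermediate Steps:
P = 13 (P = 6 + 7 = 13)
z(s) = sqrt(2)*sqrt(s) (z(s) = sqrt(2*s) = sqrt(2)*sqrt(s))
1/z((P + 9)*(-5 + 14)) = 1/(sqrt(2)*sqrt((13 + 9)*(-5 + 14))) = 1/(sqrt(2)*sqrt(22*9)) = 1/(sqrt(2)*sqrt(198)) = 1/(sqrt(2)*(3*sqrt(22))) = 1/(6*sqrt(11)) = sqrt(11)/66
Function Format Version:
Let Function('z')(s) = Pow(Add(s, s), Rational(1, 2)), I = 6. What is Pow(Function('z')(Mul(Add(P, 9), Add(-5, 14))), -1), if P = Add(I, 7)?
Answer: Mul(Rational(1, 66), Pow(11, Rational(1, 2))) ≈ 0.050252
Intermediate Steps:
P = 13 (P = Add(6, 7) = 13)
Function('z')(s) = Mul(Pow(2, Rational(1, 2)), Pow(s, Rational(1, 2))) (Function('z')(s) = Pow(Mul(2, s), Rational(1, 2)) = Mul(Pow(2, Rational(1, 2)), Pow(s, Rational(1, 2))))
Pow(Function('z')(Mul(Add(P, 9), Add(-5, 14))), -1) = Pow(Mul(Pow(2, Rational(1, 2)), Pow(Mul(Add(13, 9), Add(-5, 14)), Rational(1, 2))), -1) = Pow(Mul(Pow(2, Rational(1, 2)), Pow(Mul(22, 9), Rational(1, 2))), -1) = Pow(Mul(Pow(2, Rational(1, 2)), Pow(198, Rational(1, 2))), -1) = Pow(Mul(Pow(2, Rational(1, 2)), Mul(3, Pow(22, Rational(1, 2)))), -1) = Pow(Mul(6, Pow(11, Rational(1, 2))), -1) = Mul(Rational(1, 66), Pow(11, Rational(1, 2)))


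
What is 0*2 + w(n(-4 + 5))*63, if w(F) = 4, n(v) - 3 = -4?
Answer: 252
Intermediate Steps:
n(v) = -1 (n(v) = 3 - 4 = -1)
0*2 + w(n(-4 + 5))*63 = 0*2 + 4*63 = 0 + 252 = 252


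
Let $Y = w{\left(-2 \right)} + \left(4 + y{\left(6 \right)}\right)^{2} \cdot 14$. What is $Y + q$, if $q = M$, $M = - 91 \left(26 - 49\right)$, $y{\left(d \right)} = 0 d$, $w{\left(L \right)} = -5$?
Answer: $2312$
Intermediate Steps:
$y{\left(d \right)} = 0$
$M = 2093$ ($M = \left(-91\right) \left(-23\right) = 2093$)
$q = 2093$
$Y = 219$ ($Y = -5 + \left(4 + 0\right)^{2} \cdot 14 = -5 + 4^{2} \cdot 14 = -5 + 16 \cdot 14 = -5 + 224 = 219$)
$Y + q = 219 + 2093 = 2312$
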